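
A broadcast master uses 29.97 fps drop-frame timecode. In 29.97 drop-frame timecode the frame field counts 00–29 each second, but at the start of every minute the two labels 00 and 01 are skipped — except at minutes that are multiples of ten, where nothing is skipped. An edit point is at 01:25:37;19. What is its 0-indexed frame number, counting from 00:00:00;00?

Complete 10-minute blocks: 8, each 17982 frames → 143856.
Remaining 5 whole minutes in the current block: 1800 + 4 × 1798 = 8992 frames.
Within the current minute: 37 × 30 + 19 − 2 = 1127 (labels ;00/;01 skipped at this minute). Total = 143856 + 8992 + 1127 = 153975.

153975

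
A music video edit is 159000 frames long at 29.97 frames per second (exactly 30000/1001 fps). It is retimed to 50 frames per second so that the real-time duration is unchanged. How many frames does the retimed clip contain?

Target frames = source frames × (target rate / source rate) = 159000 × (50)/(30000/1001) = 159000 × 1001/600 = 265265.

265265 frames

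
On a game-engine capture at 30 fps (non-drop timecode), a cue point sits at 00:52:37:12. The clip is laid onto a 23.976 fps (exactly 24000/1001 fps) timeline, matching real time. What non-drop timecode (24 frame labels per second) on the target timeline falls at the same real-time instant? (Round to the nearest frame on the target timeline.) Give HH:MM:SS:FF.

00:52:34:06

Source frame index: (0×3600 + 52×60 + 37) × 30 + 12 = 94722.
Real time: 94722 / (30) = 15787/5 s.
Target frame: (15787/5) × (24000/1001) = 75777600/1001 ≈ 75701.898 → 75702.
At 24 labels/s: frame 75702 → 00:52:34:06.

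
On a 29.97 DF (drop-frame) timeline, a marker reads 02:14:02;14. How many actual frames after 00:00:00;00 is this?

241032

As if non-drop at 30 labels/s: (2 × 3600 + 14 × 60 + 2) × 30 + 14 = 241274.
Minute boundaries passed: 134; those not divisible by 10: 134 − 13 = 121; dropped labels = 2 × 121 = 242.
Actual frame index = 241274 − 242 = 241032.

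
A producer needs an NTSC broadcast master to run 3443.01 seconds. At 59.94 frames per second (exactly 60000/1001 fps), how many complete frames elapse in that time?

Frames = 3443.01 × 60000/1001 = 206580600/1001 ≈ 206374.2258.
Complete frames: 206374.

206374 frames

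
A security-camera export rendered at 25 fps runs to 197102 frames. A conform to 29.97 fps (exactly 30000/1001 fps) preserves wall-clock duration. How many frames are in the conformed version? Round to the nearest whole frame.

Frames at target rate = 197102 × (30000/1001) / (25) = 236522400/1001 ≈ 236286.114.
Nearest whole frame: 236286.

236286 frames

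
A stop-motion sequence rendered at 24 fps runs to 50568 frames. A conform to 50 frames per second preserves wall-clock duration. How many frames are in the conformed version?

105350 frames

Target frames = source frames × (target rate / source rate) = 50568 × (50)/(24) = 50568 × 25/12 = 105350.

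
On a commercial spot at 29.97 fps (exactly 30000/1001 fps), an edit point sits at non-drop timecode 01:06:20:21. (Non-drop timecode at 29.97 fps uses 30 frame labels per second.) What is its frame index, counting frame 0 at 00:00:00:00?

Total seconds to the label: (1 × 3600 + 6 × 60 + 20) = 3980.
Frame index = 3980 × 30 + 21 = 119421.

frame 119421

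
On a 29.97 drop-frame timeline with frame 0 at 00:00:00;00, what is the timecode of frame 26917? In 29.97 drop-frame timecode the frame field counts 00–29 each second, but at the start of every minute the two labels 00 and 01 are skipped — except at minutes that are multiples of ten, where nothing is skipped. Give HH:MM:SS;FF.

Each 10-minute DF block holds 10 × 60 × 30 − 9 × 2 = 17982 frames. 26917 ÷ 17982 → 1 full block, remainder 8935.
Within the partial block the first minute is 1800 frames and each further minute 1798, so 4 further minute boundaries passed. Total skipped labels = 18 × 1 + 2 × 4 = 26.
Non-drop label index = 26917 + 26 = 26943; at 30 labels/s that is 00:14:58:03, i.e. DF 00:14:58;03.

00:14:58;03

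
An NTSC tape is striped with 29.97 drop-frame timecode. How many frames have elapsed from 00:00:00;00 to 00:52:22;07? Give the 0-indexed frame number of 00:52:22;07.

94173

As if non-drop at 30 labels/s: (0 × 3600 + 52 × 60 + 22) × 30 + 7 = 94267.
Minute boundaries passed: 52; those not divisible by 10: 52 − 5 = 47; dropped labels = 2 × 47 = 94.
Actual frame index = 94267 − 94 = 94173.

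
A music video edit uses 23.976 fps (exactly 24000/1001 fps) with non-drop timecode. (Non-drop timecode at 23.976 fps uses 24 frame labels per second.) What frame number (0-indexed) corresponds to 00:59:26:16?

Total seconds to the label: (0 × 3600 + 59 × 60 + 26) = 3566.
Frame index = 3566 × 24 + 16 = 85600.

frame 85600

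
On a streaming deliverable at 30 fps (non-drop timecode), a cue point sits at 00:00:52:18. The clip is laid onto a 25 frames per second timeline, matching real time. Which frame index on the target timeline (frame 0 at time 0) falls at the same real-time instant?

Source frame index: (0×3600 + 0×60 + 52) × 30 + 18 = 1578.
Real time: 1578 / (30) = 263/5 s.
Target frame: (263/5) × (25) = 1315.

frame 1315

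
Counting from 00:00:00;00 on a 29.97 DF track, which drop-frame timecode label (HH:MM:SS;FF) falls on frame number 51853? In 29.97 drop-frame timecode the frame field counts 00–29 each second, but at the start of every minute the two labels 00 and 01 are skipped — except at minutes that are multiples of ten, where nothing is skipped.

00:28:50;05

Each 10-minute DF block holds 10 × 60 × 30 − 9 × 2 = 17982 frames. 51853 ÷ 17982 → 2 full blocks, remainder 15889.
Within the partial block the first minute is 1800 frames and each further minute 1798, so 8 further minute boundaries passed. Total skipped labels = 18 × 2 + 2 × 8 = 52.
Non-drop label index = 51853 + 52 = 51905; at 30 labels/s that is 00:28:50:05, i.e. DF 00:28:50;05.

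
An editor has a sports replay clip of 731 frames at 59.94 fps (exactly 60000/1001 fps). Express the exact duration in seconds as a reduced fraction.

731731/60000 seconds

Running time = 731 ÷ (60000/1001) = 731 × 1001/60000 = 731731/60000 s.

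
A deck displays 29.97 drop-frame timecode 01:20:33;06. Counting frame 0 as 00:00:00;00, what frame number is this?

144852

As if non-drop at 30 labels/s: (1 × 3600 + 20 × 60 + 33) × 30 + 6 = 144996.
Minute boundaries passed: 80; those not divisible by 10: 80 − 8 = 72; dropped labels = 2 × 72 = 144.
Actual frame index = 144996 − 144 = 144852.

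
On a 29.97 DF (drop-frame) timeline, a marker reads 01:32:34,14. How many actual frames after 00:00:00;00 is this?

Complete 10-minute blocks: 9, each 17982 frames → 161838.
Remaining 2 whole minutes in the current block: 1800 + 1 × 1798 = 3598 frames.
Within the current minute: 34 × 30 + 14 − 2 = 1032 (labels ;00/;01 skipped at this minute). Total = 161838 + 3598 + 1032 = 166468.

166468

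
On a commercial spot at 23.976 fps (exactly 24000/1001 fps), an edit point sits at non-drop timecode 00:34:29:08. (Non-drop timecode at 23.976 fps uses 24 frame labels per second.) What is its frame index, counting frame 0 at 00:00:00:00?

Total seconds to the label: (0 × 3600 + 34 × 60 + 29) = 2069.
Frame index = 2069 × 24 + 8 = 49664.

frame 49664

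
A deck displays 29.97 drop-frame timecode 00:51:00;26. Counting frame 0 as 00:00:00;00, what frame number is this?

As if non-drop at 30 labels/s: (0 × 3600 + 51 × 60 + 0) × 30 + 26 = 91826.
Minute boundaries passed: 51; those not divisible by 10: 51 − 5 = 46; dropped labels = 2 × 46 = 92.
Actual frame index = 91826 − 92 = 91734.

91734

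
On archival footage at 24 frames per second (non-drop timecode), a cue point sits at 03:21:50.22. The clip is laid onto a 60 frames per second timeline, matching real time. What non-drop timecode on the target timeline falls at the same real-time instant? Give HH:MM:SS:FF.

Source frame index: (3×3600 + 21×60 + 50) × 24 + 22 = 290662.
Real time: 290662 / (24) = 145331/12 s.
Target frame: (145331/12) × (60) = 726655.
At 60 labels/s: frame 726655 → 03:21:50:55.

03:21:50:55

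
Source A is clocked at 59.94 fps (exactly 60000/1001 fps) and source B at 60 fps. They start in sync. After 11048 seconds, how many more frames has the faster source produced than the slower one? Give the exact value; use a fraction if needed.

662880/1001 frames

A emits 60000/1001 × 11048 = 662880000/1001 frames; B emits 60 × 11048 = 662880.
Difference = 662880/1001 frames (≈ 662.2178); B is ahead of A.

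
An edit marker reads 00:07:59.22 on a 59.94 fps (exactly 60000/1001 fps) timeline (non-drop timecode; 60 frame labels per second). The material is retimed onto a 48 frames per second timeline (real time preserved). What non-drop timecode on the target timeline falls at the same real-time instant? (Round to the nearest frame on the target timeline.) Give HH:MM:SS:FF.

00:07:59:41

Source frame index: (0×3600 + 7×60 + 59) × 60 + 22 = 28762.
Real time: 28762 / (60000/1001) = 14395381/30000 s.
Target frame: (14395381/30000) × (48) = 14395381/625 ≈ 23032.610 → 23033.
At 48 labels/s: frame 23033 → 00:07:59:41.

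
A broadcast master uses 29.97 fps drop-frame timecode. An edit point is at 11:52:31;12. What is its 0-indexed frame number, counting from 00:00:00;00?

Complete 10-minute blocks: 71, each 17982 frames → 1276722.
Remaining 2 whole minutes in the current block: 1800 + 1 × 1798 = 3598 frames.
Within the current minute: 31 × 30 + 12 − 2 = 940 (labels ;00/;01 skipped at this minute). Total = 1276722 + 3598 + 940 = 1281260.

1281260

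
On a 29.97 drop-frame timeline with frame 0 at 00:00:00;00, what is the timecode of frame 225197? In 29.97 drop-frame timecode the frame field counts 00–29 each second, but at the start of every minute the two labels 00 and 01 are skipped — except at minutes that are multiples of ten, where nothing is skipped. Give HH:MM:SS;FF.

02:05:14;03

Ten DF minutes hold 17982 frames, so frame 225197 lies in block 12 (frames 215784–233765) with 9413 frames into that block.
The block's first minute is 1800 frames and the rest 1798 each; 9413 frames reaches minute 5, so 12 × 18 + 5 × 2 = 226 labels have been skipped so far.
Adding those back, label number 225197 + 226 = 225423 at 30 labels/s is 7514 s + 3 f = 2 h 5 min 14 s frame 3, i.e. 02:05:14;03.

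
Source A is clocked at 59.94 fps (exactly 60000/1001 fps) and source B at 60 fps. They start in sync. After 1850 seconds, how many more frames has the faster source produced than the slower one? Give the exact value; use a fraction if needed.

111000/1001 frames

A emits 60000/1001 × 1850 = 111000000/1001 frames; B emits 60 × 1850 = 111000.
Difference = 111000/1001 frames (≈ 110.8891); B is ahead of A.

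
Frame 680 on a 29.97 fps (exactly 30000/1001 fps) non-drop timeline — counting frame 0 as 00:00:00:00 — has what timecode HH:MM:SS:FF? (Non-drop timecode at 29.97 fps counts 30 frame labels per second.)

00:00:22:20

680 ÷ 30 = 22 full seconds, remainder 20 frames.
22 s = 0 h 0 min 22 s.
Timecode: 00:00:22:20.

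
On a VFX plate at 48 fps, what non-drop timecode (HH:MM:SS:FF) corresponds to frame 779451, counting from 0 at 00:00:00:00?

779451 ÷ 48 = 16238 full seconds, remainder 27 frames.
16238 s = 4 h 30 min 38 s.
Timecode: 04:30:38:27.

04:30:38:27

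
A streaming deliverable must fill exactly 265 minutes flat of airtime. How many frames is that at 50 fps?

795000 frames

265 min = 15900 s.
Frames = 15900 × 50 = 795000.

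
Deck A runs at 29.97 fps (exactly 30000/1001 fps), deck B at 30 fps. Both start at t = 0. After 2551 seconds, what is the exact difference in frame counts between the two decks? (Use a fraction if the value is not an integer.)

A emits 30000/1001 × 2551 = 76530000/1001 frames; B emits 30 × 2551 = 76530.
Difference = 76530/1001 frames (≈ 76.4535); B is ahead of A.

76530/1001 frames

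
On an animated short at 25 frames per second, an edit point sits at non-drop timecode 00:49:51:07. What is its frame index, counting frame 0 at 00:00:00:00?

74782

Total seconds to the label: (0 × 3600 + 49 × 60 + 51) = 2991.
Frame index = 2991 × 25 + 7 = 74782.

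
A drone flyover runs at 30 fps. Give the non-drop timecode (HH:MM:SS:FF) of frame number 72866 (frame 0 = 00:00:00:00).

72866 ÷ 30 = 2428 full seconds, remainder 26 frames.
2428 s = 0 h 40 min 28 s.
Timecode: 00:40:28:26.

00:40:28:26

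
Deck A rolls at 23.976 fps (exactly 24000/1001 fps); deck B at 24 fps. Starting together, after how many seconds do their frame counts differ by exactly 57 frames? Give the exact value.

The gap grows by |24 − 24000/1001| = 24/1001 frames per second.
Time for a 57-frame gap: 57 ÷ (24/1001) = 2377.375 s.

2377.375 seconds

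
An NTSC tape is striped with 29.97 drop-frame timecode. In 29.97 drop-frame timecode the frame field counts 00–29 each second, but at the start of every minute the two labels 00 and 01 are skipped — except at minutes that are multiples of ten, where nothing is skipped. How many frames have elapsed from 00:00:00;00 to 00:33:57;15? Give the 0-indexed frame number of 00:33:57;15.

61065

As if non-drop at 30 labels/s: (0 × 3600 + 33 × 60 + 57) × 30 + 15 = 61125.
Minute boundaries passed: 33; those not divisible by 10: 33 − 3 = 30; dropped labels = 2 × 30 = 60.
Actual frame index = 61125 − 60 = 61065.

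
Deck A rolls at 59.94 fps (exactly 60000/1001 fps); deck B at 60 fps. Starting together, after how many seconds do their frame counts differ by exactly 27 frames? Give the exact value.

450.45 seconds

The gap grows by |60 − 60000/1001| = 60/1001 frames per second.
Time for a 27-frame gap: 27 ÷ (60/1001) = 450.45 s.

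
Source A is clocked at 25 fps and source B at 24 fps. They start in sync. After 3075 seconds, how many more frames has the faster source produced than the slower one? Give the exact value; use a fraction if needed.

A emits 25 × 3075 = 76875 frames; B emits 24 × 3075 = 73800.
Difference = 3075 frames; B is behind A.

3075 frames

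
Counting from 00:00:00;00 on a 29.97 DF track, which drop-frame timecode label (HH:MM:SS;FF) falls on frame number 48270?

00:26:50;18

Each 10-minute DF block holds 10 × 60 × 30 − 9 × 2 = 17982 frames. 48270 ÷ 17982 → 2 full blocks, remainder 12306.
Within the partial block the first minute is 1800 frames and each further minute 1798, so 6 further minute boundaries passed. Total skipped labels = 18 × 2 + 2 × 6 = 48.
Non-drop label index = 48270 + 48 = 48318; at 30 labels/s that is 00:26:50:18, i.e. DF 00:26:50;18.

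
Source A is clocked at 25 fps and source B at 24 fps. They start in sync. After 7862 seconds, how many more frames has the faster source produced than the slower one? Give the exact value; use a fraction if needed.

A emits 25 × 7862 = 196550 frames; B emits 24 × 7862 = 188688.
Difference = 7862 frames; B is behind A.

7862 frames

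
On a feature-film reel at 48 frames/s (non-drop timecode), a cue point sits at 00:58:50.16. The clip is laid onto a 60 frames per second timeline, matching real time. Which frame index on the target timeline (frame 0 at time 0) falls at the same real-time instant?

Source frame index: (0×3600 + 58×60 + 50) × 48 + 16 = 169456.
Real time: 169456 / (48) = 10591/3 s.
Target frame: (10591/3) × (60) = 211820.

frame 211820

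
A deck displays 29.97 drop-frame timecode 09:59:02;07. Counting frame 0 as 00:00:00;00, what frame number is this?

Complete 10-minute blocks: 59, each 17982 frames → 1060938.
Remaining 9 whole minutes in the current block: 1800 + 8 × 1798 = 16184 frames.
Within the current minute: 2 × 30 + 7 − 2 = 65 (labels ;00/;01 skipped at this minute). Total = 1060938 + 16184 + 65 = 1077187.

1077187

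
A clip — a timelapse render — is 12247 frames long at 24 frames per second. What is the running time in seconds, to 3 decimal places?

510.292 seconds

Running time = 12247 × 1/24 = 12247/24 s ≈ 510.292 s.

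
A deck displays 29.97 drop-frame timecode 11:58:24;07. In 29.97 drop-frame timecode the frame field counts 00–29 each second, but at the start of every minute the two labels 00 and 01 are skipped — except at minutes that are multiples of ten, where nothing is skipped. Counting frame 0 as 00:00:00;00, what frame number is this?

As if non-drop at 30 labels/s: (11 × 3600 + 58 × 60 + 24) × 30 + 7 = 1293127.
Minute boundaries passed: 718; those not divisible by 10: 718 − 71 = 647; dropped labels = 2 × 647 = 1294.
Actual frame index = 1293127 − 1294 = 1291833.

1291833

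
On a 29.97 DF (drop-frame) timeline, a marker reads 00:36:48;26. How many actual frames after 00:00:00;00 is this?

66200

Complete 10-minute blocks: 3, each 17982 frames → 53946.
Remaining 6 whole minutes in the current block: 1800 + 5 × 1798 = 10790 frames.
Within the current minute: 48 × 30 + 26 − 2 = 1464 (labels ;00/;01 skipped at this minute). Total = 53946 + 10790 + 1464 = 66200.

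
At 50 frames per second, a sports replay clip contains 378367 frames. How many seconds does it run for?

7567.34 seconds

Running time = 378367 / (50) = 7567.34 s.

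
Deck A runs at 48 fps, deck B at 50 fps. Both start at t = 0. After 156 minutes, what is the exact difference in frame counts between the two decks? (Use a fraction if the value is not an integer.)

18720 frames

156 min = 9360 s.
A emits 48 × 9360 = 449280 frames; B emits 50 × 9360 = 468000.
Difference = 18720 frames; B is ahead of A.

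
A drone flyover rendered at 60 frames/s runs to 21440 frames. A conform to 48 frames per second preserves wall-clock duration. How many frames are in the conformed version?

Target frames = source frames × (target rate / source rate) = 21440 × (48)/(60) = 21440 × 4/5 = 17152.

17152 frames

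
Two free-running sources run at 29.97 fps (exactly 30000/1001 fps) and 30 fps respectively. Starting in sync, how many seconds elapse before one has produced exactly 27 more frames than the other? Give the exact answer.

900.9 seconds

The gap grows by |30 − 30000/1001| = 30/1001 frames per second.
Time for a 27-frame gap: 27 ÷ (30/1001) = 900.9 s.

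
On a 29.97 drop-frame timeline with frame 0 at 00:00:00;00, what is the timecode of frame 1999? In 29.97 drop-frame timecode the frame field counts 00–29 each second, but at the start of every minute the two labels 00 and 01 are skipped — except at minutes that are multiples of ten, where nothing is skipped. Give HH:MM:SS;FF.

Ten DF minutes hold 17982 frames, so frame 1999 lies in block 0 (frames 0–17981) with 1999 frames into that block.
The block's first minute is 1800 frames and the rest 1798 each; 1999 frames reaches minute 1, so 0 × 18 + 1 × 2 = 2 labels have been skipped so far.
Adding those back, label number 1999 + 2 = 2001 at 30 labels/s is 66 s + 21 f = 0 h 1 min 6 s frame 21, i.e. 00:01:06;21.

00:01:06;21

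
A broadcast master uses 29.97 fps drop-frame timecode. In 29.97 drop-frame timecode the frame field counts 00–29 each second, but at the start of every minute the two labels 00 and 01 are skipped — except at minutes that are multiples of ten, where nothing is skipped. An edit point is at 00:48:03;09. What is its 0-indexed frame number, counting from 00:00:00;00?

86411

Complete 10-minute blocks: 4, each 17982 frames → 71928.
Remaining 8 whole minutes in the current block: 1800 + 7 × 1798 = 14386 frames.
Within the current minute: 3 × 30 + 9 − 2 = 97 (labels ;00/;01 skipped at this minute). Total = 71928 + 14386 + 97 = 86411.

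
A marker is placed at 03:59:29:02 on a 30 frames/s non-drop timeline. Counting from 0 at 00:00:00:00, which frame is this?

Total seconds to the label: (3 × 3600 + 59 × 60 + 29) = 14369.
Frame index = 14369 × 30 + 2 = 431072.

431072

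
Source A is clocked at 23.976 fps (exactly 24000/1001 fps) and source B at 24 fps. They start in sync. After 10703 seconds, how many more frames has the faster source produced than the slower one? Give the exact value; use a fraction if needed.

A emits 24000/1001 × 10703 = 3336000/13 frames; B emits 24 × 10703 = 256872.
Difference = 3336/13 frames (≈ 256.6154); B is ahead of A.

3336/13 frames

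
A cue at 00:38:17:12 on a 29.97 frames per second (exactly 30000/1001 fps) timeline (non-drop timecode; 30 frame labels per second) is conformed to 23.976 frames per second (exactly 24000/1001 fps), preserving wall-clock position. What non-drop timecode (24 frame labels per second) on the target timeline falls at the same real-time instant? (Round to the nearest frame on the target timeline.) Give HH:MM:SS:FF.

Source frame index: (0×3600 + 38×60 + 17) × 30 + 12 = 68922.
Real time: 68922 / (30000/1001) = 11498487/5000 s.
Target frame: (11498487/5000) × (24000/1001) = 275688/5 ≈ 55137.600 → 55138.
At 24 labels/s: frame 55138 → 00:38:17:10.

00:38:17:10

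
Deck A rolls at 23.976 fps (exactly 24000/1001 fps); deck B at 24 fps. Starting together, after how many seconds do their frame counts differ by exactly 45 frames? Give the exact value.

The gap grows by |24 − 24000/1001| = 24/1001 frames per second.
Time for a 45-frame gap: 45 ÷ (24/1001) = 1876.875 s.

1876.875 seconds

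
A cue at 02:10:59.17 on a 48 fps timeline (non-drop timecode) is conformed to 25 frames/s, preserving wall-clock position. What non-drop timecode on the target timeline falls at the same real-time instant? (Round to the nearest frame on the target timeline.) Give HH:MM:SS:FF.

02:10:59:09

Source frame index: (2×3600 + 10×60 + 59) × 48 + 17 = 377249.
Real time: 377249 / (48) = 377249/48 s.
Target frame: (377249/48) × (25) = 9431225/48 ≈ 196483.854 → 196484.
At 25 labels/s: frame 196484 → 02:10:59:09.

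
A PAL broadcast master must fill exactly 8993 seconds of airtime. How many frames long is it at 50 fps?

449650 frames

Frames = 8993 × 50 = 449650.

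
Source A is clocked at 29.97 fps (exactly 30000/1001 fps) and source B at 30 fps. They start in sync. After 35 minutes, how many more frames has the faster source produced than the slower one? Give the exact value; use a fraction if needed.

9000/143 frames

35 min = 2100 s.
A emits 30000/1001 × 2100 = 9000000/143 frames; B emits 30 × 2100 = 63000.
Difference = 9000/143 frames (≈ 62.9371); B is ahead of A.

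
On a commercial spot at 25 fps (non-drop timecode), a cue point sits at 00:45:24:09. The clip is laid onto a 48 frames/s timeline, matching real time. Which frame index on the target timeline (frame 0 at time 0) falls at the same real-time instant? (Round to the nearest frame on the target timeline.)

Source frame index: (0×3600 + 45×60 + 24) × 25 + 9 = 68109.
Real time: 68109 / (25) = 68109/25 s.
Target frame: (68109/25) × (48) = 3269232/25 ≈ 130769.280 → 130769.

frame 130769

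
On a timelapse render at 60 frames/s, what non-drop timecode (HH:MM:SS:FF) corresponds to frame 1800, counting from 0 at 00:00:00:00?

00:00:30:00

1800 ÷ 60 = 30 full seconds, remainder 0 frames.
30 s = 0 h 0 min 30 s.
Timecode: 00:00:30:00.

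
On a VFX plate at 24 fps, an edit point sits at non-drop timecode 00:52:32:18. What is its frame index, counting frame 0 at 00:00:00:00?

Total seconds to the label: (0 × 3600 + 52 × 60 + 32) = 3152.
Frame index = 3152 × 24 + 18 = 75666.

75666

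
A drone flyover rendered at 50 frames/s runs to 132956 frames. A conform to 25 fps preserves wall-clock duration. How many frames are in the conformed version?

Target frames = source frames × (target rate / source rate) = 132956 × (25)/(50) = 132956 × 1/2 = 66478.

66478 frames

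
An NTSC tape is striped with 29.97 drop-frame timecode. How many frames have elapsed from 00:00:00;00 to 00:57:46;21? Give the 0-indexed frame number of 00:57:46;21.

103897

Complete 10-minute blocks: 5, each 17982 frames → 89910.
Remaining 7 whole minutes in the current block: 1800 + 6 × 1798 = 12588 frames.
Within the current minute: 46 × 30 + 21 − 2 = 1399 (labels ;00/;01 skipped at this minute). Total = 89910 + 12588 + 1399 = 103897.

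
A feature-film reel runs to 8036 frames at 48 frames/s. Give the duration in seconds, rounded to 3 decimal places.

Running time = 8036 × 1/48 = 2009/12 s ≈ 167.417 s.

167.417 seconds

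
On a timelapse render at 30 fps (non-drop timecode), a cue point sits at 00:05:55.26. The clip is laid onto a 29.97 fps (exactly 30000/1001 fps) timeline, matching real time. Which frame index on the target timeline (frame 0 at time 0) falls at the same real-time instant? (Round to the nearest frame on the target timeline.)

Source frame index: (0×3600 + 5×60 + 55) × 30 + 26 = 10676.
Real time: 10676 / (30) = 5338/15 s.
Target frame: (5338/15) × (30000/1001) = 10676000/1001 ≈ 10665.335 → 10665.

frame 10665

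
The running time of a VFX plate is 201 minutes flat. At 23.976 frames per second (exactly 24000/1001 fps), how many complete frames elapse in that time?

201 min = 12060 s.
Frames = 12060 × 24000/1001 = 289440000/1001 ≈ 289150.8492.
Complete frames: 289150.

289150 frames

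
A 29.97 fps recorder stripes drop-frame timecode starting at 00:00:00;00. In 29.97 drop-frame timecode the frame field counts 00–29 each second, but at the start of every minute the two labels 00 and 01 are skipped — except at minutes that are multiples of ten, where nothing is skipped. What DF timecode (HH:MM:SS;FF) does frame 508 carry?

00:00:16;28

Each 10-minute DF block holds 10 × 60 × 30 − 9 × 2 = 17982 frames. 508 ÷ 17982 → 0 full blocks, remainder 508.
Within the partial block the first minute is 1800 frames and each further minute 1798, so 0 further minute boundaries passed. Total skipped labels = 18 × 0 + 2 × 0 = 0.
Non-drop label index = 508 + 0 = 508; at 30 labels/s that is 00:00:16:28, i.e. DF 00:00:16;28.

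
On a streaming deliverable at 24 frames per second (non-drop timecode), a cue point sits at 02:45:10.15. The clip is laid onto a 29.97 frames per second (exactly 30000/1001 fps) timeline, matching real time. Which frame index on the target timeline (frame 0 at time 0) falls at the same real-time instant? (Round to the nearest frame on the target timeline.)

frame 297022

Source frame index: (2×3600 + 45×60 + 10) × 24 + 15 = 237855.
Real time: 237855 / (24) = 79285/8 s.
Target frame: (79285/8) × (30000/1001) = 297318750/1001 ≈ 297021.728 → 297022.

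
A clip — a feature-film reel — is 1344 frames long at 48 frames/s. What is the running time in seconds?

Running time = 1344 / (48) = 28 s.

28 seconds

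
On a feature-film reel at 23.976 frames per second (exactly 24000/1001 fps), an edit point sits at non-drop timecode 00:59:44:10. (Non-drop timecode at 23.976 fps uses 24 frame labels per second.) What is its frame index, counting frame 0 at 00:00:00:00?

86026

Total seconds to the label: (0 × 3600 + 59 × 60 + 44) = 3584.
Frame index = 3584 × 24 + 10 = 86026.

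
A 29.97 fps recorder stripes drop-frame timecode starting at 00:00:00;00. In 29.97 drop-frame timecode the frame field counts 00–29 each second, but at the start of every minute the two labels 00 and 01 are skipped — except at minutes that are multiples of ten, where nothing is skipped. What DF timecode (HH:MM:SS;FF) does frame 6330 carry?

00:03:31;06

Each 10-minute DF block holds 10 × 60 × 30 − 9 × 2 = 17982 frames. 6330 ÷ 17982 → 0 full blocks, remainder 6330.
Within the partial block the first minute is 1800 frames and each further minute 1798, so 3 further minute boundaries passed. Total skipped labels = 18 × 0 + 2 × 3 = 6.
Non-drop label index = 6330 + 6 = 6336; at 30 labels/s that is 00:03:31:06, i.e. DF 00:03:31;06.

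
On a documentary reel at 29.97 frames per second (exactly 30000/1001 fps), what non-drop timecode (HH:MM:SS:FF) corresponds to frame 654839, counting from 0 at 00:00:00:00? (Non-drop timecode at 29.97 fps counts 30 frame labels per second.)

06:03:47:29

654839 ÷ 30 = 21827 full seconds, remainder 29 frames.
21827 s = 6 h 3 min 47 s.
Timecode: 06:03:47:29.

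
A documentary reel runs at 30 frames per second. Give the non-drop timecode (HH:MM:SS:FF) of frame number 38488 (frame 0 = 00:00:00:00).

38488 ÷ 30 = 1282 full seconds, remainder 28 frames.
1282 s = 0 h 21 min 22 s.
Timecode: 00:21:22:28.

00:21:22:28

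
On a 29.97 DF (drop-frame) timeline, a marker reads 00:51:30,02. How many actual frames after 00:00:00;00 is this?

As if non-drop at 30 labels/s: (0 × 3600 + 51 × 60 + 30) × 30 + 2 = 92702.
Minute boundaries passed: 51; those not divisible by 10: 51 − 5 = 46; dropped labels = 2 × 46 = 92.
Actual frame index = 92702 − 92 = 92610.

92610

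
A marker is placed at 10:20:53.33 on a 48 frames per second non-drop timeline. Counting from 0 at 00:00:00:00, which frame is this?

frame 1788177

Total seconds to the label: (10 × 3600 + 20 × 60 + 53) = 37253.
Frame index = 37253 × 48 + 33 = 1788177.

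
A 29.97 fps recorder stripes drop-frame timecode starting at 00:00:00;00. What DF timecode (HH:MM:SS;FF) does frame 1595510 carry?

14:47:16;28

Each 10-minute DF block holds 10 × 60 × 30 − 9 × 2 = 17982 frames. 1595510 ÷ 17982 → 88 full blocks, remainder 13094.
Within the partial block the first minute is 1800 frames and each further minute 1798, so 7 further minute boundaries passed. Total skipped labels = 18 × 88 + 2 × 7 = 1598.
Non-drop label index = 1595510 + 1598 = 1597108; at 30 labels/s that is 14:47:16:28, i.e. DF 14:47:16;28.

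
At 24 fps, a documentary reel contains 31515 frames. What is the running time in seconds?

Running time = 31515 / (24) = 1313.125 s.

1313.125 seconds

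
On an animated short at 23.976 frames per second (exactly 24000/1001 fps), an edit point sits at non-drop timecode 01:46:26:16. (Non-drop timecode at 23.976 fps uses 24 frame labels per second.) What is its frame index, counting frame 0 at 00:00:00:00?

153280

Total seconds to the label: (1 × 3600 + 46 × 60 + 26) = 6386.
Frame index = 6386 × 24 + 16 = 153280.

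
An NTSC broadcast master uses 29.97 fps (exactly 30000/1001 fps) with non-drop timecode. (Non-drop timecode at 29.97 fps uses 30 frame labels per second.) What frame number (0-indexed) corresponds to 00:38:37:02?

frame 69512

Total seconds to the label: (0 × 3600 + 38 × 60 + 37) = 2317.
Frame index = 2317 × 30 + 2 = 69512.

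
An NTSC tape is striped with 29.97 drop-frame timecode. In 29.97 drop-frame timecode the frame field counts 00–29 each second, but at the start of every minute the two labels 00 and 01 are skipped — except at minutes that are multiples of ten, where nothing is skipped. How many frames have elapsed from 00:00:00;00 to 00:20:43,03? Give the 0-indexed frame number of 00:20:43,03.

37257

Complete 10-minute blocks: 2, each 17982 frames → 35964.
Remaining 0 whole minutes in the current block: 0 frames.
Within the current minute: 43 × 30 + 3 = 1293. Total = 35964 + 0 + 1293 = 37257.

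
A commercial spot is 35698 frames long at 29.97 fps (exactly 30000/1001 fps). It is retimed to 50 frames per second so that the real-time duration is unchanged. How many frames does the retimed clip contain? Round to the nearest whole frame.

59556 frames

Frames at target rate = 35698 × (50) / (30000/1001) = 17866849/300 ≈ 59556.163.
Nearest whole frame: 59556.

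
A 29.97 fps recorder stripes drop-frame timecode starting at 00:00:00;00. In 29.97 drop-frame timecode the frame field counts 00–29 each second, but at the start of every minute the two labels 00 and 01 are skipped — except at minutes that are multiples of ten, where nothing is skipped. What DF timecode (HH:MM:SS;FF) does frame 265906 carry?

Ten DF minutes hold 17982 frames, so frame 265906 lies in block 14 (frames 251748–269729) with 14158 frames into that block.
The block's first minute is 1800 frames and the rest 1798 each; 14158 frames reaches minute 7, so 14 × 18 + 7 × 2 = 266 labels have been skipped so far.
Adding those back, label number 265906 + 266 = 266172 at 30 labels/s is 8872 s + 12 f = 2 h 27 min 52 s frame 12, i.e. 02:27:52;12.

02:27:52;12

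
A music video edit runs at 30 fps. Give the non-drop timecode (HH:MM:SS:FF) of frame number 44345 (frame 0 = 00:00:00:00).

44345 ÷ 30 = 1478 full seconds, remainder 5 frames.
1478 s = 0 h 24 min 38 s.
Timecode: 00:24:38:05.

00:24:38:05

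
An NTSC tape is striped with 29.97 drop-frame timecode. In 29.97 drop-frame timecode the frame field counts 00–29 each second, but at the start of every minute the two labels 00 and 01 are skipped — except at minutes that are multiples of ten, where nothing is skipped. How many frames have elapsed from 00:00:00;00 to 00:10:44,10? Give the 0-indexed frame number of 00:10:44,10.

19312

Complete 10-minute blocks: 1, each 17982 frames → 17982.
Remaining 0 whole minutes in the current block: 0 frames.
Within the current minute: 44 × 30 + 10 = 1330. Total = 17982 + 0 + 1330 = 19312.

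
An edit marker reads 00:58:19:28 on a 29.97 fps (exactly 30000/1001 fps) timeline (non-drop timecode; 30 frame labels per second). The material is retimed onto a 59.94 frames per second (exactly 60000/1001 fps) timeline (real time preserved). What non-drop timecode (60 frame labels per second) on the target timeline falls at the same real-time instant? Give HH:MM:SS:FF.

Source frame index: (0×3600 + 58×60 + 19) × 30 + 28 = 104998.
Real time: 104998 / (30000/1001) = 52551499/15000 s.
Target frame: (52551499/15000) × (60000/1001) = 209996.
At 60 labels/s: frame 209996 → 00:58:19:56.

00:58:19:56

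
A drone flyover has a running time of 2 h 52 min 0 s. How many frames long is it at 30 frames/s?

2 h 52 min 0 s = 10320 s.
Frames = 10320 × 30 = 309600.

309600 frames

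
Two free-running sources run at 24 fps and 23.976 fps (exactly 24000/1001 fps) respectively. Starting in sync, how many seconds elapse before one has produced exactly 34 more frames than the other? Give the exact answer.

The gap grows by |24000/1001 − 24| = 24/1001 frames per second.
Time for a 34-frame gap: 34 ÷ (24/1001) = 17017/12 s.

17017/12 seconds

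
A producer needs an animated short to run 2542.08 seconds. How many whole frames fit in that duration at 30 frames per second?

76262 frames

Frames = 2542.08 × 30 = 381312/5 ≈ 76262.4000.
Complete frames: 76262.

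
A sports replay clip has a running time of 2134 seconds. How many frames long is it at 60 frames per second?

128040 frames

Frames = 2134 × 60 = 128040.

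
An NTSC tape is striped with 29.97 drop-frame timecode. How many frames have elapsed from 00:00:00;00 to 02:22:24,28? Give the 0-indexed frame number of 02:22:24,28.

Complete 10-minute blocks: 14, each 17982 frames → 251748.
Remaining 2 whole minutes in the current block: 1800 + 1 × 1798 = 3598 frames.
Within the current minute: 24 × 30 + 28 − 2 = 746 (labels ;00/;01 skipped at this minute). Total = 251748 + 3598 + 746 = 256092.

256092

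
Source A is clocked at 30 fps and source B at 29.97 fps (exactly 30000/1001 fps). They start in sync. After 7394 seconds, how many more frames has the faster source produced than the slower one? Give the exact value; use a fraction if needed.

221820/1001 frames

A emits 30 × 7394 = 221820 frames; B emits 30000/1001 × 7394 = 221820000/1001.
Difference = 221820/1001 frames (≈ 221.5984); B is behind A.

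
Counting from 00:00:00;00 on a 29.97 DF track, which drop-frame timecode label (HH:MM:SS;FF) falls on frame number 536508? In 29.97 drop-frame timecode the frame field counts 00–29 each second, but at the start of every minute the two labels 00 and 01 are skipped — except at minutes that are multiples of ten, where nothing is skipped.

Ten DF minutes hold 17982 frames, so frame 536508 lies in block 29 (frames 521478–539459) with 15030 frames into that block.
The block's first minute is 1800 frames and the rest 1798 each; 15030 frames reaches minute 8, so 29 × 18 + 8 × 2 = 538 labels have been skipped so far.
Adding those back, label number 536508 + 538 = 537046 at 30 labels/s is 17901 s + 16 f = 4 h 58 min 21 s frame 16, i.e. 04:58:21;16.

04:58:21;16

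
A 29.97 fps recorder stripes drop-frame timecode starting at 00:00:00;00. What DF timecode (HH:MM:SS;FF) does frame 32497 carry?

Ten DF minutes hold 17982 frames, so frame 32497 lies in block 1 (frames 17982–35963) with 14515 frames into that block.
The block's first minute is 1800 frames and the rest 1798 each; 14515 frames reaches minute 8, so 1 × 18 + 8 × 2 = 34 labels have been skipped so far.
Adding those back, label number 32497 + 34 = 32531 at 30 labels/s is 1084 s + 11 f = 0 h 18 min 4 s frame 11, i.e. 00:18:04;11.

00:18:04;11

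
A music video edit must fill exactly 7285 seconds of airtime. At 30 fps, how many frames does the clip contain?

Frames = 7285 × 30 = 218550.

218550 frames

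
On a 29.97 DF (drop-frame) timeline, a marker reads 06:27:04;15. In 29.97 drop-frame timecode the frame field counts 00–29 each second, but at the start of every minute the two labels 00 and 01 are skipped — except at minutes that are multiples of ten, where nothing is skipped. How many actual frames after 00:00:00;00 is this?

696037

Complete 10-minute blocks: 38, each 17982 frames → 683316.
Remaining 7 whole minutes in the current block: 1800 + 6 × 1798 = 12588 frames.
Within the current minute: 4 × 30 + 15 − 2 = 133 (labels ;00/;01 skipped at this minute). Total = 683316 + 12588 + 133 = 696037.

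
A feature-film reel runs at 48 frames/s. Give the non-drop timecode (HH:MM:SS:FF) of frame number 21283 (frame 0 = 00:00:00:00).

21283 ÷ 48 = 443 full seconds, remainder 19 frames.
443 s = 0 h 7 min 23 s.
Timecode: 00:07:23:19.

00:07:23:19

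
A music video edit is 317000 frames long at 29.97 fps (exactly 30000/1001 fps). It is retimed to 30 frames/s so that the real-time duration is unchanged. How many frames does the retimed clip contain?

Target frames = source frames × (target rate / source rate) = 317000 × (30)/(30000/1001) = 317000 × 1001/1000 = 317317.

317317 frames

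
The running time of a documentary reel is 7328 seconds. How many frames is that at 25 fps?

Frames = 7328 × 25 = 183200.

183200 frames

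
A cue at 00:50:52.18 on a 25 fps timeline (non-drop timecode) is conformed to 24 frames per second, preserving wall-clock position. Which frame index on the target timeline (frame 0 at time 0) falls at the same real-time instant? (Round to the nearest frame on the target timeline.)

Source frame index: (0×3600 + 50×60 + 52) × 25 + 18 = 76318.
Real time: 76318 / (25) = 76318/25 s.
Target frame: (76318/25) × (24) = 1831632/25 ≈ 73265.280 → 73265.

frame 73265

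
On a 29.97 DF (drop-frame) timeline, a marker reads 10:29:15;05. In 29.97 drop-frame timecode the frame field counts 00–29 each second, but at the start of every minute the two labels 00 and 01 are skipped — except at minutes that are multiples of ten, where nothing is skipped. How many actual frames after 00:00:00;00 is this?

1131521

As if non-drop at 30 labels/s: (10 × 3600 + 29 × 60 + 15) × 30 + 5 = 1132655.
Minute boundaries passed: 629; those not divisible by 10: 629 − 62 = 567; dropped labels = 2 × 567 = 1134.
Actual frame index = 1132655 − 1134 = 1131521.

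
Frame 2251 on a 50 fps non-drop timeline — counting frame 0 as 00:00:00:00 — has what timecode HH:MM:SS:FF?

00:00:45:01

2251 ÷ 50 = 45 full seconds, remainder 1 frame.
45 s = 0 h 0 min 45 s.
Timecode: 00:00:45:01.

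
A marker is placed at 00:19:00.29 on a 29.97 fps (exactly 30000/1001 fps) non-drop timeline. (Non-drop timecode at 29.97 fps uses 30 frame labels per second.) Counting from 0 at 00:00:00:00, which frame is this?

frame 34229

Total seconds to the label: (0 × 3600 + 19 × 60 + 0) = 1140.
Frame index = 1140 × 30 + 29 = 34229.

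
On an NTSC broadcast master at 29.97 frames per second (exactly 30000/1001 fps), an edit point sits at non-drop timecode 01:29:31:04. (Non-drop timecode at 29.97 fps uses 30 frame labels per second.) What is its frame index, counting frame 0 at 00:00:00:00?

Total seconds to the label: (1 × 3600 + 29 × 60 + 31) = 5371.
Frame index = 5371 × 30 + 4 = 161134.

frame 161134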